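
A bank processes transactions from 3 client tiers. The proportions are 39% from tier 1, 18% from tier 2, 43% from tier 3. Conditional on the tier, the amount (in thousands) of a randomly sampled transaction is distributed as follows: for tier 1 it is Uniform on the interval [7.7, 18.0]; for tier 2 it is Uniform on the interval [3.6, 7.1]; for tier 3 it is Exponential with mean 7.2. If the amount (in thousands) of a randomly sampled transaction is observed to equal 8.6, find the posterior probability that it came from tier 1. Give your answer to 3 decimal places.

Likelihoods f(8.6 | ·): 1: 0.0970874; 2: 0; 3: 0.0420656.
Posterior ∝ prior × likelihood. Numerator for 1: 0.39·0.0970874 = 0.0378641.
Normalizing constant: 0.39·0.0970874 + 0.18·0 + 0.43·0.0420656 = 0.0559523.
P(1 | observation) = 0.0378641 / 0.0559523 = 0.676721.

0.677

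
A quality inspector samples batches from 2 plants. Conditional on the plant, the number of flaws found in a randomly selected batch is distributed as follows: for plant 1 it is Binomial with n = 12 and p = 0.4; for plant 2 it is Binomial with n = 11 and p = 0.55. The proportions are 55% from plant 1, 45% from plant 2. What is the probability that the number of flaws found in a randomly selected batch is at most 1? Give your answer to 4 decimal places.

Conditional on each plant, P(X ≤ 1): 1: 0.019591; 2: 0.00221329.
By total probability, P(X ≤ 1) = 0.55·0.019591 + 0.45·0.00221329 = 0.0117711.

0.0118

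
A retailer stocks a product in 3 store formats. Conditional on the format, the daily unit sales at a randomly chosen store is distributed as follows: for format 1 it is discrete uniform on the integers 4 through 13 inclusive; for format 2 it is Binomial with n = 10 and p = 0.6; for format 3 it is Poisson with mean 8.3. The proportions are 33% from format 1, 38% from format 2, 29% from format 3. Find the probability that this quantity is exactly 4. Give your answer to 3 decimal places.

0.090

Conditional on each format, P(X = 4): 1: 0.1; 2: 0.111477; 3: 0.0491425.
By total probability, P(X = 4) = 0.33·0.1 + 0.38·0.111477 + 0.29·0.0491425 = 0.0896125.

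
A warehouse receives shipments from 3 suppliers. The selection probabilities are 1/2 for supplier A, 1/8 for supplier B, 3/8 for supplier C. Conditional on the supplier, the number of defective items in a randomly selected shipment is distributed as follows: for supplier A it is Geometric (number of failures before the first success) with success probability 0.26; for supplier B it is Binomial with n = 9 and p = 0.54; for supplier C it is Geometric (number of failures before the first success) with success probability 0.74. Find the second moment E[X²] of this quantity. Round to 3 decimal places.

12.980

For each component E[X²] = Var + (mean)², giving A: 19.0473; B: 25.8552; C: 0.598247.
Overall E[X²] = 0.5·19.0473 + 0.125·25.8552 + 0.375·0.598247 = 12.9799.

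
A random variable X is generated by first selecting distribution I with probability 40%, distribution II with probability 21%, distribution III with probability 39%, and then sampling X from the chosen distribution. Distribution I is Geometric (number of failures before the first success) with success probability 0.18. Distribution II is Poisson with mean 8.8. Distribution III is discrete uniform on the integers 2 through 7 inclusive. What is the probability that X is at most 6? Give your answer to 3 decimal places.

0.673

Conditional on each component, P(X ≤ 6): I: 0.750715; II: 0.22561; III: 0.833333.
By total probability, P(X ≤ 6) = 0.4·0.750715 + 0.21·0.22561 + 0.39·0.833333 = 0.672664.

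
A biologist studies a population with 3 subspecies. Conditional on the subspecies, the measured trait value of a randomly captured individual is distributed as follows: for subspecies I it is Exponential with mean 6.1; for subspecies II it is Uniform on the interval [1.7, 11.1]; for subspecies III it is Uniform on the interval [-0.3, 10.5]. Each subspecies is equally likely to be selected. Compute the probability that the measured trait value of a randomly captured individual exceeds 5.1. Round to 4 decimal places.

0.5239

Conditional on each subspecies, P(X > 5.1): I: 0.433412; II: 0.638298; III: 0.5.
By total probability, P(X > 5.1) = 0.333333·0.433412 + 0.333333·0.638298 + 0.333333·0.5 = 0.523903.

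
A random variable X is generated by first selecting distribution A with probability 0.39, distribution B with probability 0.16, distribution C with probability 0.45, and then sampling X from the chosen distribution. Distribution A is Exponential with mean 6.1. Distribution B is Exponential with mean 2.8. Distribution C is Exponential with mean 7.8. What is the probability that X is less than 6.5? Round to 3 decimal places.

0.654

Conditional on each component, P(X < 6.5): A: 0.65547; B: 0.901867; C: 0.565402.
By total probability, P(X < 6.5) = 0.39·0.65547 + 0.16·0.901867 + 0.45·0.565402 = 0.654363.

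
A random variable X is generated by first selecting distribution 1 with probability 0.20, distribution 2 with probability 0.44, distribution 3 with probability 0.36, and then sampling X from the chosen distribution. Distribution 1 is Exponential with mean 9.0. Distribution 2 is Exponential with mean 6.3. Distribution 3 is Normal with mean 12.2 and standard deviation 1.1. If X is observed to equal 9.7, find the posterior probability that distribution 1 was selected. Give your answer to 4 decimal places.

0.2334

Likelihoods f(9.7 | ·): 1: 0.0378168; 2: 0.0340396; 3: 0.0274087.
Posterior ∝ prior × likelihood. Numerator for 1: 0.2·0.0378168 = 0.00756336.
Normalizing constant: 0.2·0.0378168 + 0.44·0.0340396 + 0.36·0.0274087 = 0.0324079.
P(1 | observation) = 0.00756336 / 0.0324079 = 0.23338.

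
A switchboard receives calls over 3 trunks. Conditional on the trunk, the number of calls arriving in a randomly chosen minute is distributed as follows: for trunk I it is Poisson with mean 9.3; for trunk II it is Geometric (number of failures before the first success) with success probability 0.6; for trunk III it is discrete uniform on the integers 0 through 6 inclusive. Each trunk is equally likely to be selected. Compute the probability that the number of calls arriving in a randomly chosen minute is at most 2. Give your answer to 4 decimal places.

Conditional on each trunk, P(X ≤ 2): I: 0.00489531; II: 0.936; III: 0.428571.
By total probability, P(X ≤ 2) = 0.333333·0.00489531 + 0.333333·0.936 + 0.333333·0.428571 = 0.456489.

0.4565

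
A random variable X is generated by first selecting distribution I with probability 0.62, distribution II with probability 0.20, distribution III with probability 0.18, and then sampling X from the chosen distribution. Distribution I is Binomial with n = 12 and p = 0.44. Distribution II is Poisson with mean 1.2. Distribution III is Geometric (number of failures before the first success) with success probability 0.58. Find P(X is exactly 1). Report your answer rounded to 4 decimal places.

Conditional on each component, P(X = 1): I: 0.00896814; II: 0.361433; III: 0.2436.
By total probability, P(X = 1) = 0.62·0.00896814 + 0.2·0.361433 + 0.18·0.2436 = 0.121695.

0.1217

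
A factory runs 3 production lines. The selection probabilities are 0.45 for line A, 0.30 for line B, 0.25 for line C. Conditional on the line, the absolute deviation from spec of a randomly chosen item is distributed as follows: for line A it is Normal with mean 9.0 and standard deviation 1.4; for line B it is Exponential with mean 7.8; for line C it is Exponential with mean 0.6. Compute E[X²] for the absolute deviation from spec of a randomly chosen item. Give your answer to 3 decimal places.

74.016

For each component E[X²] = Var + (mean)², giving A: 82.96; B: 121.68; C: 0.72.
Overall E[X²] = 0.45·82.96 + 0.3·121.68 + 0.25·0.72 = 74.016.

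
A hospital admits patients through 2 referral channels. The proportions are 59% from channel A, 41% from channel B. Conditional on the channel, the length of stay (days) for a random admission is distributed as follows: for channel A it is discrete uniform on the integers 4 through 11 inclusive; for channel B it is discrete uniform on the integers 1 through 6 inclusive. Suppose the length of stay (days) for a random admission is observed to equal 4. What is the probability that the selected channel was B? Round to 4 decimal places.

Likelihoods P(X=4 | ·): A: 0.125; B: 0.166667.
Posterior ∝ prior × likelihood. Numerator for B: 0.41·0.166667 = 0.0683333.
Normalizing constant: 0.59·0.125 + 0.41·0.166667 = 0.142083.
P(B | observation) = 0.0683333 / 0.142083 = 0.480938.

0.4809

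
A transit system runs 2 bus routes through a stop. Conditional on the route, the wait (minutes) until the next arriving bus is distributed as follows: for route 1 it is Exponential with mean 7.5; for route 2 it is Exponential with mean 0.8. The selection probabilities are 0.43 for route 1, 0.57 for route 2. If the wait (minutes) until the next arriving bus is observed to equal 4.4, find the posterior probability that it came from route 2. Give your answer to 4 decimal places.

Likelihoods f(4.4 | ·): 1: 0.0741571; 2: 0.00510846.
Posterior ∝ prior × likelihood. Numerator for 2: 0.57·0.00510846 = 0.00291182.
Normalizing constant: 0.43·0.0741571 + 0.57·0.00510846 = 0.0347994.
P(2 | observation) = 0.00291182 / 0.0347994 = 0.0836746.

0.0837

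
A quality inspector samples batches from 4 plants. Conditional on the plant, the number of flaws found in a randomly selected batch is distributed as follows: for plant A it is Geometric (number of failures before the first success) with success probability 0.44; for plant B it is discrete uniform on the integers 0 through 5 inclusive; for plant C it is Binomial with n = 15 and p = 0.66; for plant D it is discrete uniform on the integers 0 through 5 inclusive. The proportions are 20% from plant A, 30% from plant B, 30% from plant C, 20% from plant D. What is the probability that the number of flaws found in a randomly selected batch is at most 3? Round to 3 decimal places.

Conditional on each plant, P(X ≤ 3): A: 0.901655; B: 0.666667; C: 0.000352105; D: 0.666667.
By total probability, P(X ≤ 3) = 0.2·0.901655 + 0.3·0.666667 + 0.3·0.000352105 + 0.2·0.666667 = 0.51377.

0.514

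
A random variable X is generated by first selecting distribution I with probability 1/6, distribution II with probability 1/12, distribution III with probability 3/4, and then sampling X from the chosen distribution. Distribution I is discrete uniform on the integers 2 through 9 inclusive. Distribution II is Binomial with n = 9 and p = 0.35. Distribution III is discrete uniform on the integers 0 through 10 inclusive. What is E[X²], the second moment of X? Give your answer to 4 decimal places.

33.1642

For each component E[X²] = Var + (mean)², giving I: 35.5; II: 11.97; III: 35.
Overall E[X²] = 0.166667·35.5 + 0.0833333·11.97 + 0.75·35 = 33.1642.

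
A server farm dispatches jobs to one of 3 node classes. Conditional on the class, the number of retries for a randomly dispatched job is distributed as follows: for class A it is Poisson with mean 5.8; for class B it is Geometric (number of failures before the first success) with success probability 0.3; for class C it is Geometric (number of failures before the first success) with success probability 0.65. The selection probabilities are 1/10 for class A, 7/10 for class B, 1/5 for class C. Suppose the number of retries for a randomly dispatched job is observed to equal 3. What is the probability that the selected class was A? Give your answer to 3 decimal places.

0.113

Likelihoods P(X=3 | ·): A: 0.098452; B: 0.1029; C: 0.0278687.
Posterior ∝ prior × likelihood. Numerator for A: 0.1·0.098452 = 0.0098452.
Normalizing constant: 0.1·0.098452 + 0.7·0.1029 + 0.2·0.0278687 = 0.087449.
P(A | observation) = 0.0098452 / 0.087449 = 0.112582.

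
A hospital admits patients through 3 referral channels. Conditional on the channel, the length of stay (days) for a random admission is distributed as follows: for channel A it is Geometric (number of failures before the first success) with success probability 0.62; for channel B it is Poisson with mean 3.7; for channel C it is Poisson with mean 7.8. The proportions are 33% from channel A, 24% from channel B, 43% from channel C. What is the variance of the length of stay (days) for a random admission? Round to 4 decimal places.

Per component, A: μ=0.612903, E[X²]=1.3642; B: μ=3.7, E[X²]=17.39; C: μ=7.8, E[X²]=68.64.
E[X] = 0.33·0.612903 + 0.24·3.7 + 0.43·7.8 = 4.44426.
E[X²] = 0.33·1.3642 + 0.24·17.39 + 0.43·68.64 = 34.139.
Var(X) = E[X²] − (E[X])² = 34.139 − 19.7514 = 14.3876.

14.3876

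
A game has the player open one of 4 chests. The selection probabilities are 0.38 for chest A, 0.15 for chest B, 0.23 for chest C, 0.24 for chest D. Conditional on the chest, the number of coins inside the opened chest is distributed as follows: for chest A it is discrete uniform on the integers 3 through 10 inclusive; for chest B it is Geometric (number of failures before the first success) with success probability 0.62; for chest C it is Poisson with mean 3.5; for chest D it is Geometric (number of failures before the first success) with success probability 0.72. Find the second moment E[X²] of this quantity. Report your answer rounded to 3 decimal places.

22.043

For each component E[X²] = Var + (mean)², giving A: 47.5; B: 1.3642; C: 15.75; D: 0.691358.
Overall E[X²] = 0.38·47.5 + 0.15·1.3642 + 0.23·15.75 + 0.24·0.691358 = 22.0431.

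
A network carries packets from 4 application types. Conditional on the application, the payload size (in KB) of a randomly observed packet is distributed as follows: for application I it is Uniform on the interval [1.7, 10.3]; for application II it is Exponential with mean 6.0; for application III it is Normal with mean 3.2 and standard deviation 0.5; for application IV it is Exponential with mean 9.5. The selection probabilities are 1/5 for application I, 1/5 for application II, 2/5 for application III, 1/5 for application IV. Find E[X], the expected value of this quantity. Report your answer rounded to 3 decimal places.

5.580

Component means — I: 6; II: 6; III: 3.2; IV: 9.5.
E[X] = 0.2·6 + 0.2·6 + 0.4·3.2 + 0.2·9.5 = 5.58.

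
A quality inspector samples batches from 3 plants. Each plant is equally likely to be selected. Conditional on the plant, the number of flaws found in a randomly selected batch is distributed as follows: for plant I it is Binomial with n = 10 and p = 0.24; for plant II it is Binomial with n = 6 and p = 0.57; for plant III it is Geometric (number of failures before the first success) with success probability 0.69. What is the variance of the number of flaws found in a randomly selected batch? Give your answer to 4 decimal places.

Per component, I: μ=2.4, E[X²]=7.584; II: μ=3.42, E[X²]=13.167; III: μ=0.449275, E[X²]=0.852972.
E[X] = 0.333333·2.4 + 0.333333·3.42 + 0.333333·0.449275 = 2.08976.
E[X²] = 0.333333·7.584 + 0.333333·13.167 + 0.333333·0.852972 = 7.20132.
Var(X) = E[X²] − (E[X])² = 7.20132 − 4.36709 = 2.83423.

2.8342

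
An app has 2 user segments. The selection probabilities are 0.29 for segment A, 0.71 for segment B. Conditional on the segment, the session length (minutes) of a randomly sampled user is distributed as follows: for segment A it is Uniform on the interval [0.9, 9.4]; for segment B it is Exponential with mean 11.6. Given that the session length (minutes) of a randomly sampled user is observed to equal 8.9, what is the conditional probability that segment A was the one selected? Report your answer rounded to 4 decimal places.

0.5456

Likelihoods f(8.9 | ·): A: 0.117647; B: 0.0400252.
Posterior ∝ prior × likelihood. Numerator for A: 0.29·0.117647 = 0.0341176.
Normalizing constant: 0.29·0.117647 + 0.71·0.0400252 = 0.0625355.
P(A | observation) = 0.0341176 / 0.0625355 = 0.545572.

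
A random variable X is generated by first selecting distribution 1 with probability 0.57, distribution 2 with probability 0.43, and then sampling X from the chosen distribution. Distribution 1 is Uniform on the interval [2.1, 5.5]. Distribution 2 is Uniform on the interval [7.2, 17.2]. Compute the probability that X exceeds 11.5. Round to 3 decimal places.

Conditional on each component, P(X > 11.5): 1: 0; 2: 0.57.
By total probability, P(X > 11.5) = 0.57·0 + 0.43·0.57 = 0.2451.

0.245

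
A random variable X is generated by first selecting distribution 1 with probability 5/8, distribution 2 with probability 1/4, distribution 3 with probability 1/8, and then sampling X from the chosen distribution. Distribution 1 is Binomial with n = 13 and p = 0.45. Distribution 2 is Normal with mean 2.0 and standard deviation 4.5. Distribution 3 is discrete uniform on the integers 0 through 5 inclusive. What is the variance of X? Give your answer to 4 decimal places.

10.6386

Per component, 1: μ=5.85, E[X²]=37.44; 2: μ=2, E[X²]=24.25; 3: μ=2.5, E[X²]=9.16667.
E[X] = 0.625·5.85 + 0.25·2 + 0.125·2.5 = 4.46875.
E[X²] = 0.625·37.44 + 0.25·24.25 + 0.125·9.16667 = 30.6083.
Var(X) = E[X²] − (E[X])² = 30.6083 − 19.9697 = 10.6386.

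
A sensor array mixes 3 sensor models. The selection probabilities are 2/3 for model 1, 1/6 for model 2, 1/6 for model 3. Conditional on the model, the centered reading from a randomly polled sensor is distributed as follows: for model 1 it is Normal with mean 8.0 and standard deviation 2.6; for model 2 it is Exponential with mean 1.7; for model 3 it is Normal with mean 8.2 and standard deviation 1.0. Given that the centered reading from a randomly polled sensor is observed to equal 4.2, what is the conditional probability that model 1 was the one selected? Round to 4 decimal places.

Likelihoods f(4.2 | ·): 1: 0.0527339; 2: 0.0497265; 3: 0.00013383.
Posterior ∝ prior × likelihood. Numerator for 1: 0.666667·0.0527339 = 0.0351559.
Normalizing constant: 0.666667·0.0527339 + 0.166667·0.0497265 + 0.166667·0.00013383 = 0.043466.
P(1 | observation) = 0.0351559 / 0.043466 = 0.808815.

0.8088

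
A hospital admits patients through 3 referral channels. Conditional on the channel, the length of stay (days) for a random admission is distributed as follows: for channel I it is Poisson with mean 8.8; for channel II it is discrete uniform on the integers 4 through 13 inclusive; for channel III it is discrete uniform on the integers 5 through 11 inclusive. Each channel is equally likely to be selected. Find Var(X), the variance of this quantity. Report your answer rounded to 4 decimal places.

Per component, I: μ=8.8, E[X²]=86.24; II: μ=8.5, E[X²]=80.5; III: μ=8, E[X²]=68.
E[X] = 0.333333·8.8 + 0.333333·8.5 + 0.333333·8 = 8.43333.
E[X²] = 0.333333·86.24 + 0.333333·80.5 + 0.333333·68 = 78.2467.
Var(X) = E[X²] − (E[X])² = 78.2467 − 71.1211 = 7.12556.

7.1256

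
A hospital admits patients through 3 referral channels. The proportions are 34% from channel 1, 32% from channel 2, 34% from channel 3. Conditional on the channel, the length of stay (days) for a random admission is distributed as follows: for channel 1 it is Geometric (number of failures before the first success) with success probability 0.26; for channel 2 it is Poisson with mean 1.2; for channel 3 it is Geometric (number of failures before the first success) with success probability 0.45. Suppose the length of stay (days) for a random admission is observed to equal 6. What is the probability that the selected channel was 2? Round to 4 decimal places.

0.0209

Likelihoods P(X=6 | ·): 1: 0.0426937; 2: 0.00124911; 3: 0.0124563.
Posterior ∝ prior × likelihood. Numerator for 2: 0.32·0.00124911 = 0.000399716.
Normalizing constant: 0.34·0.0426937 + 0.32·0.00124911 + 0.34·0.0124563 = 0.0191507.
P(2 | observation) = 0.000399716 / 0.0191507 = 0.0208721.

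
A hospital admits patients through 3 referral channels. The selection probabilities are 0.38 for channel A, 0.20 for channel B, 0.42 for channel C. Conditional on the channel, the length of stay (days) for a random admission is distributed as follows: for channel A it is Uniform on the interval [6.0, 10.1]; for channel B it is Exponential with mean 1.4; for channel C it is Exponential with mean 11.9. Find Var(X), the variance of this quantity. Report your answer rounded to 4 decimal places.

Per component, A: μ=8.05, E[X²]=66.2033; B: μ=1.4, E[X²]=3.92; C: μ=11.9, E[X²]=283.22.
E[X] = 0.38·8.05 + 0.2·1.4 + 0.42·11.9 = 8.337.
E[X²] = 0.38·66.2033 + 0.2·3.92 + 0.42·283.22 = 144.894.
Var(X) = E[X²] − (E[X])² = 144.894 − 69.5056 = 75.3881.

75.3881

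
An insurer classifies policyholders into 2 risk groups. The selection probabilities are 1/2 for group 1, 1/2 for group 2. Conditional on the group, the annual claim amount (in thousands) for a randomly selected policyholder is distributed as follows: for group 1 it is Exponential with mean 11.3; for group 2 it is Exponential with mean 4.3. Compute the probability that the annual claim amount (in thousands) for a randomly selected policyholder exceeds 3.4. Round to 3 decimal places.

Conditional on each group, P(X > 3.4): 1: 0.740163; 2: 0.453528.
By total probability, P(X > 3.4) = 0.5·0.740163 + 0.5·0.453528 = 0.596846.

0.597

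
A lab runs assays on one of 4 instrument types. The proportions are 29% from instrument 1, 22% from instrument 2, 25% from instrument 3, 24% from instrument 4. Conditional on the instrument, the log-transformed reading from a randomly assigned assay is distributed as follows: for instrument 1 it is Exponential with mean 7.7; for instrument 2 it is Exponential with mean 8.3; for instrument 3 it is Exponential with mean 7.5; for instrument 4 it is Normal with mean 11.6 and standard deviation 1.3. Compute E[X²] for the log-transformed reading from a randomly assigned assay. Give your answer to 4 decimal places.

125.5248

For each component E[X²] = Var + (mean)², giving 1: 118.58; 2: 137.78; 3: 112.5; 4: 136.25.
Overall E[X²] = 0.29·118.58 + 0.22·137.78 + 0.25·112.5 + 0.24·136.25 = 125.525.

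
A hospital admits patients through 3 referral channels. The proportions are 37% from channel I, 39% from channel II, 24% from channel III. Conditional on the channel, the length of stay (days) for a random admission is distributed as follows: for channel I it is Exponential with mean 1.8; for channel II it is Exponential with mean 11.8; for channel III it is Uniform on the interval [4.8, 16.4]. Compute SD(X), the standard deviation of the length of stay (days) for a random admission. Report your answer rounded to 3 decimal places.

Per component, I: μ=1.8, E[X²]=6.48; II: μ=11.8, E[X²]=278.48; III: μ=10.6, E[X²]=123.573.
E[X] = 0.37·1.8 + 0.39·11.8 + 0.24·10.6 = 7.812.
E[X²] = 0.37·6.48 + 0.39·278.48 + 0.24·123.573 = 140.662.
Var(X) = E[X²] − (E[X])² = 140.662 − 61.0273 = 79.6351.
SD(X) = √79.6351 = 8.92385.

8.924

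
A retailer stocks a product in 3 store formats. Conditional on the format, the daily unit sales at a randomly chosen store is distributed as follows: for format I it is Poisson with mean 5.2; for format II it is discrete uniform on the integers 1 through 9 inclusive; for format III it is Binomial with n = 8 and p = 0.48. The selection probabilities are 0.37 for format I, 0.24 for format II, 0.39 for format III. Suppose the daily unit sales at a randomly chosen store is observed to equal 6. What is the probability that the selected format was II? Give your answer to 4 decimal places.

Likelihoods P(X=6 | ·): I: 0.15148; II: 0.111111; III: 0.0926002.
Posterior ∝ prior × likelihood. Numerator for II: 0.24·0.111111 = 0.0266667.
Normalizing constant: 0.37·0.15148 + 0.24·0.111111 + 0.39·0.0926002 = 0.118828.
P(II | observation) = 0.0266667 / 0.118828 = 0.224413.

0.2244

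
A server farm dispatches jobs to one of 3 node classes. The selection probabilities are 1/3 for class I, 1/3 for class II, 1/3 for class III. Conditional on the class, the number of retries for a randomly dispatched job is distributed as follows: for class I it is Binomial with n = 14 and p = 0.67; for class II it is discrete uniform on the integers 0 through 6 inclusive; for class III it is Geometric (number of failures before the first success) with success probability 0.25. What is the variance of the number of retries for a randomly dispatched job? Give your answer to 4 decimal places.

15.4106

Per component, I: μ=9.38, E[X²]=91.0798; II: μ=3, E[X²]=13; III: μ=3, E[X²]=21.
E[X] = 0.333333·9.38 + 0.333333·3 + 0.333333·3 = 5.12667.
E[X²] = 0.333333·91.0798 + 0.333333·13 + 0.333333·21 = 41.6933.
Var(X) = E[X²] − (E[X])² = 41.6933 − 26.2827 = 15.4106.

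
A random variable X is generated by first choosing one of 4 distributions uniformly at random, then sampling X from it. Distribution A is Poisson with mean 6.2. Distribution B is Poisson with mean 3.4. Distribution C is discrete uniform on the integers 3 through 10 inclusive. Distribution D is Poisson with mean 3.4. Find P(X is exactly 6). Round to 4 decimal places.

0.1071

Conditional on each component, P(X = 6): A: 0.1601; B: 0.0716044; C: 0.125; D: 0.0716044.
By total probability, P(X = 6) = 0.25·0.1601 + 0.25·0.0716044 + 0.25·0.125 + 0.25·0.0716044 = 0.107077.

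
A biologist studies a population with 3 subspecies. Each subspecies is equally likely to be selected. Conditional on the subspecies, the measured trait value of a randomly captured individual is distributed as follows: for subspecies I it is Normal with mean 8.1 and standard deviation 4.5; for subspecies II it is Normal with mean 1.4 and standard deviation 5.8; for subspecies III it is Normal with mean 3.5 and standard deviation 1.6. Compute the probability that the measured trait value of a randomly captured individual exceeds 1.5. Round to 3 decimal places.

Conditional on each subspecies, P(X > 1.5): I: 0.928767; II: 0.493122; III: 0.89435.
By total probability, P(X > 1.5) = 0.333333·0.928767 + 0.333333·0.493122 + 0.333333·0.89435 = 0.77208.

0.772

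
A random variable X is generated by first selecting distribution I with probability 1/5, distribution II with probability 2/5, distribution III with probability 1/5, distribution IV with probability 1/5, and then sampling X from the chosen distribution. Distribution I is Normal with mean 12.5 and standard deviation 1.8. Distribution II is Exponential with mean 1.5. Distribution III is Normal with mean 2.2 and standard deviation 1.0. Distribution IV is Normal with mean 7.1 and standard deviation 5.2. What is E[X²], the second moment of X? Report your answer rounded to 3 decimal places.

50.356

For each component E[X²] = Var + (mean)², giving I: 159.49; II: 4.5; III: 5.84; IV: 77.45.
Overall E[X²] = 0.2·159.49 + 0.4·4.5 + 0.2·5.84 + 0.2·77.45 = 50.356.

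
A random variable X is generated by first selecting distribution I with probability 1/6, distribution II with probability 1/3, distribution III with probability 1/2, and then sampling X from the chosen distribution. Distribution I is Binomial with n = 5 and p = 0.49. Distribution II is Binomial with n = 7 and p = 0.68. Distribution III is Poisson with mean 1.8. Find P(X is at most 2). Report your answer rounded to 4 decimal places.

Conditional on each component, P(X ≤ 2): I: 0.518745; II: 0.0380373; III: 0.730621.
By total probability, P(X ≤ 2) = 0.166667·0.518745 + 0.333333·0.0380373 + 0.5·0.730621 = 0.464447.

0.4644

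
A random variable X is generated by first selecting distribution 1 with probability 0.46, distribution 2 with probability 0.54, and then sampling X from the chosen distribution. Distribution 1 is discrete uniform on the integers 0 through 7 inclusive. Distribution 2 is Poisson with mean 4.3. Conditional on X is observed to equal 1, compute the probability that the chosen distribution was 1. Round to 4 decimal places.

0.6460

Likelihoods P(X=1 | ·): 1: 0.125; 2: 0.0583448.
Posterior ∝ prior × likelihood. Numerator for 1: 0.46·0.125 = 0.0575.
Normalizing constant: 0.46·0.125 + 0.54·0.0583448 = 0.0890062.
P(1 | observation) = 0.0575 / 0.0890062 = 0.646022.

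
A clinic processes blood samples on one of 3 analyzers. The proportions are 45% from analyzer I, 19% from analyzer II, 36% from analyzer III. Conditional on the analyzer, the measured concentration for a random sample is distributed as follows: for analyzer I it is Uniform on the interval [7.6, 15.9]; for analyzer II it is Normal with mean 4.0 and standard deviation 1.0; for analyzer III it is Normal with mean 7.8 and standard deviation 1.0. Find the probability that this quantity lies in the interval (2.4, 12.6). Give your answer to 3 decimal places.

0.811

Conditional on each analyzer, P(2.4 < X < 12.6): I: 0.60241; II: 0.945201; III: 0.999999.
By total probability, P(2.4 < X < 12.6) = 0.45·0.60241 + 0.19·0.945201 + 0.36·0.999999 = 0.810672.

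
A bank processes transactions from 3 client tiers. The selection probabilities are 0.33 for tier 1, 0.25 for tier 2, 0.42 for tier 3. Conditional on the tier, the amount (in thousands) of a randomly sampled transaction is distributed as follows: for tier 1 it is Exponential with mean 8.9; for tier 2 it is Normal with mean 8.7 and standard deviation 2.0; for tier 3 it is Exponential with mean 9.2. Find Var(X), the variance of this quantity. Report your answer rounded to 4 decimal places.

Per component, 1: μ=8.9, E[X²]=158.42; 2: μ=8.7, E[X²]=79.69; 3: μ=9.2, E[X²]=169.28.
E[X] = 0.33·8.9 + 0.25·8.7 + 0.42·9.2 = 8.976.
E[X²] = 0.33·158.42 + 0.25·79.69 + 0.42·169.28 = 143.299.
Var(X) = E[X²] − (E[X])² = 143.299 − 80.5686 = 62.7301.

62.7301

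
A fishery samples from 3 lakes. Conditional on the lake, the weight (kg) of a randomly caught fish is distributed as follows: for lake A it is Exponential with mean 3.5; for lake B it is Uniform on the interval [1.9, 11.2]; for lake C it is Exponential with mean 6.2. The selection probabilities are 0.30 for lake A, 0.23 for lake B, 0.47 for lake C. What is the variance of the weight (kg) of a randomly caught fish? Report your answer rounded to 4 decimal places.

Per component, A: μ=3.5, E[X²]=24.5; B: μ=6.55, E[X²]=50.11; C: μ=6.2, E[X²]=76.88.
E[X] = 0.3·3.5 + 0.23·6.55 + 0.47·6.2 = 5.4705.
E[X²] = 0.3·24.5 + 0.23·50.11 + 0.47·76.88 = 55.0089.
Var(X) = E[X²] − (E[X])² = 55.0089 − 29.9264 = 25.0825.

25.0825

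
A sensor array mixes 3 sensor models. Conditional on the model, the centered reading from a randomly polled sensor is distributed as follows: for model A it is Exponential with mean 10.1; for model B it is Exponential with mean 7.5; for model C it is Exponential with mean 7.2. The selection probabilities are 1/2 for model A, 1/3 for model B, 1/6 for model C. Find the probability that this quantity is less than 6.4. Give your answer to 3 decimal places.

Conditional on each model, P(X < 6.4): A: 0.469356; B: 0.574007; C: 0.588888.
By total probability, P(X < 6.4) = 0.5·0.469356 + 0.333333·0.574007 + 0.166667·0.588888 = 0.524162.

0.524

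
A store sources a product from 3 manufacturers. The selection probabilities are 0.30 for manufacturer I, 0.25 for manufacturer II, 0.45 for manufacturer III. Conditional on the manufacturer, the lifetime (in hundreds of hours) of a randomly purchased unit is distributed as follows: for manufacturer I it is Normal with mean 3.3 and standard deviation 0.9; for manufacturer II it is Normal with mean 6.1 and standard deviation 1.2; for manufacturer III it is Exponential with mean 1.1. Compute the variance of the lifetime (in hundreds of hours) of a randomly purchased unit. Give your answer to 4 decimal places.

Per component, I: μ=3.3, E[X²]=11.7; II: μ=6.1, E[X²]=38.65; III: μ=1.1, E[X²]=2.42.
E[X] = 0.3·3.3 + 0.25·6.1 + 0.45·1.1 = 3.01.
E[X²] = 0.3·11.7 + 0.25·38.65 + 0.45·2.42 = 14.2615.
Var(X) = E[X²] − (E[X])² = 14.2615 − 9.0601 = 5.2014.

5.2014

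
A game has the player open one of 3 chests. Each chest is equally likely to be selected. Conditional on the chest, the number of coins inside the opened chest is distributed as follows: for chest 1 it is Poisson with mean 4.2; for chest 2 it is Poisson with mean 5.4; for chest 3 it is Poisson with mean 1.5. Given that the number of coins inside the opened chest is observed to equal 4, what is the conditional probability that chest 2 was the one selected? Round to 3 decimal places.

0.399

Likelihoods P(X=4 | ·): 1: 0.194424; 2: 0.16002; 3: 0.0470665.
Posterior ∝ prior × likelihood. Numerator for 2: 0.333333·0.16002 = 0.0533399.
Normalizing constant: 0.333333·0.194424 + 0.333333·0.16002 + 0.333333·0.0470665 = 0.133837.
P(2 | observation) = 0.0533399 / 0.133837 = 0.398545.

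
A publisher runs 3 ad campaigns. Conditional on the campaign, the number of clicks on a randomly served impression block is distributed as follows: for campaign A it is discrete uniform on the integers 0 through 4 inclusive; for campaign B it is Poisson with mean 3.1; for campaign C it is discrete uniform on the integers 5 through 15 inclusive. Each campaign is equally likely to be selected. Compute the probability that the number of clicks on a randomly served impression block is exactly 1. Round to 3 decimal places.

Conditional on each campaign, P(X = 1): A: 0.2; B: 0.139653; C: 0.
By total probability, P(X = 1) = 0.333333·0.2 + 0.333333·0.139653 + 0.333333·0 = 0.113218.

0.113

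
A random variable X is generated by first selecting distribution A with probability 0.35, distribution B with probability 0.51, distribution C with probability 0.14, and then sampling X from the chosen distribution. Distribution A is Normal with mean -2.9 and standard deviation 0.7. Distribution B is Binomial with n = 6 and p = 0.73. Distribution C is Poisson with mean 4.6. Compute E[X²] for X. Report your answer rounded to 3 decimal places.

For each component E[X²] = Var + (mean)², giving A: 8.9; B: 20.367; C: 25.76.
Overall E[X²] = 0.35·8.9 + 0.51·20.367 + 0.14·25.76 = 17.1086.

17.109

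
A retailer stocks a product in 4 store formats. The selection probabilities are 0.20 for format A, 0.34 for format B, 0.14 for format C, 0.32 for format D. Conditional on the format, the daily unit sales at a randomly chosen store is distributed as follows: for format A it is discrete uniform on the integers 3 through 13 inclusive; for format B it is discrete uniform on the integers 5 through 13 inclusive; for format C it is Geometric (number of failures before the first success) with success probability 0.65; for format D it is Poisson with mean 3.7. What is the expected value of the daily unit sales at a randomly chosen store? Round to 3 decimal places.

Component means — A: 8; B: 9; C: 0.538462; D: 3.7.
E[X] = 0.2·8 + 0.34·9 + 0.14·0.538462 + 0.32·3.7 = 5.91938.

5.919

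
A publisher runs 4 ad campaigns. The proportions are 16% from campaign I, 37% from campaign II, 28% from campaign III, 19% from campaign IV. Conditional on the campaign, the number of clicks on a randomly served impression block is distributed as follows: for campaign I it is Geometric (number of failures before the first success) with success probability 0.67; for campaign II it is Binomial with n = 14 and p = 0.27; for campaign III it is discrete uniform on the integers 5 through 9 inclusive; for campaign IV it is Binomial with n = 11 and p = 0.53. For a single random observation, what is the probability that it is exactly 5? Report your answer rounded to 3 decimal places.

0.159

Conditional on each campaign, P(X = 5): I: 0.00262207; II: 0.169118; III: 0.2; IV: 0.208261.
By total probability, P(X = 5) = 0.16·0.00262207 + 0.37·0.169118 + 0.28·0.2 + 0.19·0.208261 = 0.158563.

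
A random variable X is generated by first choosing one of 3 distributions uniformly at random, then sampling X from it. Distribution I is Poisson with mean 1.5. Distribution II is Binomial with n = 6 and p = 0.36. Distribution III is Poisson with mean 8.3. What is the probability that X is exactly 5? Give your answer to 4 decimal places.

0.0396

Conditional on each component, P(X = 5): I: 0.01412; II: 0.023219; III: 0.0815765.
By total probability, P(X = 5) = 0.333333·0.01412 + 0.333333·0.023219 + 0.333333·0.0815765 = 0.0396385.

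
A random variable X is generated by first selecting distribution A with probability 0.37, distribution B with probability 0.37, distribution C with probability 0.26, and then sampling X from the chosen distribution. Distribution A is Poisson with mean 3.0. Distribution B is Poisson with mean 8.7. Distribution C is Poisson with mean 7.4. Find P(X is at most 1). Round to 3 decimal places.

Conditional on each component, P(X ≤ 1): A: 0.199148; B: 0.00161588; C: 0.00513452.
By total probability, P(X ≤ 1) = 0.37·0.199148 + 0.37·0.00161588 + 0.26·0.00513452 = 0.0756177.

0.076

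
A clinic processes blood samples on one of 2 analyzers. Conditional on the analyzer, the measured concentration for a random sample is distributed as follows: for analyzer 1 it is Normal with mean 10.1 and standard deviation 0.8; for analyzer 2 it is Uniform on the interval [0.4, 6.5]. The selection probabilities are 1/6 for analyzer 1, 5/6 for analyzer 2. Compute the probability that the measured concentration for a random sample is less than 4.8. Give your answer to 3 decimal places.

Conditional on each analyzer, P(X < 4.8): 1: 1.73624e-11; 2: 0.721311.
By total probability, P(X < 4.8) = 0.166667·1.73624e-11 + 0.833333·0.721311 = 0.601093.

0.601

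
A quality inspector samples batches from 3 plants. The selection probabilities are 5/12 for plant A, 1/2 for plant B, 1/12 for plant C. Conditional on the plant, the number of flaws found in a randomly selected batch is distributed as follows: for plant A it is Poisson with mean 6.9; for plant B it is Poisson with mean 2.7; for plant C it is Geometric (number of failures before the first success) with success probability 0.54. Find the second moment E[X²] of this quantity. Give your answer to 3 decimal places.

27.899

For each component E[X²] = Var + (mean)², giving A: 54.51; B: 9.99; C: 2.30316.
Overall E[X²] = 0.416667·54.51 + 0.5·9.99 + 0.0833333·2.30316 = 27.8994.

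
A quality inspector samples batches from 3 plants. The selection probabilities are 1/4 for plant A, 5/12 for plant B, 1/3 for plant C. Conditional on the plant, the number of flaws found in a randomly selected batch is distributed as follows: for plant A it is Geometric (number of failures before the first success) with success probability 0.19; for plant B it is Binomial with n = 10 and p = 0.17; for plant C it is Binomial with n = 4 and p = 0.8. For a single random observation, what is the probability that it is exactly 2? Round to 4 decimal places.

Conditional on each plant, P(X = 2): A: 0.124659; B: 0.292911; C: 0.1536.
By total probability, P(X = 2) = 0.25·0.124659 + 0.416667·0.292911 + 0.333333·0.1536 = 0.204411.

0.2044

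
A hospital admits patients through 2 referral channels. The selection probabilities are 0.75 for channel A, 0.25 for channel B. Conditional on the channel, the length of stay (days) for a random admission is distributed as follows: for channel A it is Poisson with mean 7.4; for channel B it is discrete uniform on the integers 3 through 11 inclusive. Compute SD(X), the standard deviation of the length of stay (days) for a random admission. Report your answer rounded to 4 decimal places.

2.6920

Per component, A: μ=7.4, E[X²]=62.16; B: μ=7, E[X²]=55.6667.
E[X] = 0.75·7.4 + 0.25·7 = 7.3.
E[X²] = 0.75·62.16 + 0.25·55.6667 = 60.5367.
Var(X) = E[X²] − (E[X])² = 60.5367 − 53.29 = 7.24667.
SD(X) = √7.24667 = 2.69196.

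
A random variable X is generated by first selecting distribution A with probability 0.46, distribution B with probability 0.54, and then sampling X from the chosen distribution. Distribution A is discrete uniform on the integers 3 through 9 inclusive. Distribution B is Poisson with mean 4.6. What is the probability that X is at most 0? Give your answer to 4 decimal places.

Conditional on each component, P(X ≤ 0): A: 0; B: 0.0100518.
By total probability, P(X ≤ 0) = 0.46·0 + 0.54·0.0100518 = 0.00542799.

0.0054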